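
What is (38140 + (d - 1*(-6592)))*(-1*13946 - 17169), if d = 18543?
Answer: -1968801625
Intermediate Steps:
(38140 + (d - 1*(-6592)))*(-1*13946 - 17169) = (38140 + (18543 - 1*(-6592)))*(-1*13946 - 17169) = (38140 + (18543 + 6592))*(-13946 - 17169) = (38140 + 25135)*(-31115) = 63275*(-31115) = -1968801625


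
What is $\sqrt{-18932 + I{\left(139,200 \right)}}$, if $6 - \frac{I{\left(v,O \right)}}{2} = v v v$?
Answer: $i \sqrt{5390158} \approx 2321.7 i$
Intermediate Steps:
$I{\left(v,O \right)} = 12 - 2 v^{3}$ ($I{\left(v,O \right)} = 12 - 2 v v v = 12 - 2 v v^{2} = 12 - 2 v^{3}$)
$\sqrt{-18932 + I{\left(139,200 \right)}} = \sqrt{-18932 + \left(12 - 2 \cdot 139^{3}\right)} = \sqrt{-18932 + \left(12 - 5371238\right)} = \sqrt{-18932 - 5371226} = \sqrt{-5390158} = i \sqrt{5390158}$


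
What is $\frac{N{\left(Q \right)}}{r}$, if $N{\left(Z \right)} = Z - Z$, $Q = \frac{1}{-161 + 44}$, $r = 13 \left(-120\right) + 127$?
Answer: $0$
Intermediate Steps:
$r = -1433$ ($r = -1560 + 127 = -1433$)
$Q = - \frac{1}{117}$ ($Q = \frac{1}{-117} = - \frac{1}{117} \approx -0.008547$)
$N{\left(Z \right)} = 0$
$\frac{N{\left(Q \right)}}{r} = \frac{0}{-1433} = 0 \left(- \frac{1}{1433}\right) = 0$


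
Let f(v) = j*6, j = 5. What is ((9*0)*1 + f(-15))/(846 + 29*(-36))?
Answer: -5/33 ≈ -0.15152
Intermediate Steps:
f(v) = 30 (f(v) = 5*6 = 30)
((9*0)*1 + f(-15))/(846 + 29*(-36)) = ((9*0)*1 + 30)/(846 + 29*(-36)) = (0*1 + 30)/(846 - 1044) = (0 + 30)/(-198) = 30*(-1/198) = -5/33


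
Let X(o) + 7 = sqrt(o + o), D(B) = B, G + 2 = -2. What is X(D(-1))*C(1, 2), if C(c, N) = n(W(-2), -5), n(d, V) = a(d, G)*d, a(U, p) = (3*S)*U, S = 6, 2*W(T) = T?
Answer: -126 + 18*I*sqrt(2) ≈ -126.0 + 25.456*I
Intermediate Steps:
G = -4 (G = -2 - 2 = -4)
W(T) = T/2
X(o) = -7 + sqrt(2)*sqrt(o) (X(o) = -7 + sqrt(o + o) = -7 + sqrt(2*o) = -7 + sqrt(2)*sqrt(o))
a(U, p) = 18*U (a(U, p) = (3*6)*U = 18*U)
n(d, V) = 18*d**2 (n(d, V) = (18*d)*d = 18*d**2)
C(c, N) = 18 (C(c, N) = 18*((1/2)*(-2))**2 = 18*(-1)**2 = 18*1 = 18)
X(D(-1))*C(1, 2) = (-7 + sqrt(2)*sqrt(-1))*18 = (-7 + sqrt(2)*I)*18 = (-7 + I*sqrt(2))*18 = -126 + 18*I*sqrt(2)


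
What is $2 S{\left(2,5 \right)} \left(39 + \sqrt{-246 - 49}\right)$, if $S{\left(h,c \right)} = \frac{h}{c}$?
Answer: $\frac{156}{5} + \frac{4 i \sqrt{295}}{5} \approx 31.2 + 13.74 i$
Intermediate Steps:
$2 S{\left(2,5 \right)} \left(39 + \sqrt{-246 - 49}\right) = 2 \cdot \frac{2}{5} \left(39 + \sqrt{-246 - 49}\right) = 2 \cdot 2 \cdot \frac{1}{5} \left(39 + \sqrt{-295}\right) = 2 \cdot \frac{2}{5} \left(39 + i \sqrt{295}\right) = \frac{4 \left(39 + i \sqrt{295}\right)}{5} = \frac{156}{5} + \frac{4 i \sqrt{295}}{5}$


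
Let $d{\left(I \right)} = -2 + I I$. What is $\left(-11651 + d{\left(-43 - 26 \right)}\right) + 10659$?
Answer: $3767$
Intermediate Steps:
$d{\left(I \right)} = -2 + I^{2}$
$\left(-11651 + d{\left(-43 - 26 \right)}\right) + 10659 = \left(-11651 - \left(2 - \left(-43 - 26\right)^{2}\right)\right) + 10659 = \left(-11651 - \left(2 - \left(-69\right)^{2}\right)\right) + 10659 = \left(-11651 + \left(-2 + 4761\right)\right) + 10659 = \left(-11651 + 4759\right) + 10659 = -6892 + 10659 = 3767$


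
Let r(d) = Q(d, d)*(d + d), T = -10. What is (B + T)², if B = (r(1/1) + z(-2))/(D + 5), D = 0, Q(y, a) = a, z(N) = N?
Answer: 100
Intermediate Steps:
r(d) = 2*d² (r(d) = d*(d + d) = d*(2*d) = 2*d²)
B = 0 (B = (2*(1/1)² - 2)/(0 + 5) = (2*1² - 2)/5 = (2*1 - 2)*(⅕) = (2 - 2)*(⅕) = 0*(⅕) = 0)
(B + T)² = (0 - 10)² = (-10)² = 100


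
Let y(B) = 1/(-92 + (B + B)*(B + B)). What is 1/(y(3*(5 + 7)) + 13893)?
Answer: 5092/70743157 ≈ 7.1979e-5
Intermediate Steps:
y(B) = 1/(-92 + 4*B²) (y(B) = 1/(-92 + (2*B)*(2*B)) = 1/(-92 + 4*B²))
1/(y(3*(5 + 7)) + 13893) = 1/(1/(4*(-23 + (3*(5 + 7))²)) + 13893) = 1/(1/(4*(-23 + (3*12)²)) + 13893) = 1/(1/(4*(-23 + 36²)) + 13893) = 1/(1/(4*(-23 + 1296)) + 13893) = 1/((¼)/1273 + 13893) = 1/((¼)*(1/1273) + 13893) = 1/(1/5092 + 13893) = 1/(70743157/5092) = 5092/70743157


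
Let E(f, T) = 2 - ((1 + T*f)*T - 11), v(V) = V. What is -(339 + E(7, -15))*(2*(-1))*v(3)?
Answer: -7248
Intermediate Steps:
E(f, T) = 13 - T*(1 + T*f) (E(f, T) = 2 - (T*(1 + T*f) - 11) = 2 - (-11 + T*(1 + T*f)) = 2 + (11 - T*(1 + T*f)) = 13 - T*(1 + T*f))
-(339 + E(7, -15))*(2*(-1))*v(3) = -(339 + (13 - 1*(-15) - 1*7*(-15)²))*(2*(-1))*3 = -(339 + (13 + 15 - 1*7*225))*(-2*3) = -(339 + (13 + 15 - 1575))*(-6) = -(339 - 1547)*(-6) = -(-1208)*(-6) = -1*7248 = -7248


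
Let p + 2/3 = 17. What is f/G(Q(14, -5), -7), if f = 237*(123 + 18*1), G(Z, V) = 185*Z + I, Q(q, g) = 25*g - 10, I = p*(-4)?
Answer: -100251/75121 ≈ -1.3345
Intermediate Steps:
p = 49/3 (p = -2/3 + 17 = 49/3 ≈ 16.333)
I = -196/3 (I = (49/3)*(-4) = -196/3 ≈ -65.333)
Q(q, g) = -10 + 25*g
G(Z, V) = -196/3 + 185*Z (G(Z, V) = 185*Z - 196/3 = -196/3 + 185*Z)
f = 33417 (f = 237*(123 + 18) = 237*141 = 33417)
f/G(Q(14, -5), -7) = 33417/(-196/3 + 185*(-10 + 25*(-5))) = 33417/(-196/3 + 185*(-10 - 125)) = 33417/(-196/3 + 185*(-135)) = 33417/(-196/3 - 24975) = 33417/(-75121/3) = 33417*(-3/75121) = -100251/75121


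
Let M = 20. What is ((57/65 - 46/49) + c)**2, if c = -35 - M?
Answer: 30755338384/10144225 ≈ 3031.8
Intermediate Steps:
c = -55 (c = -35 - 1*20 = -35 - 20 = -55)
((57/65 - 46/49) + c)**2 = ((57/65 - 46/49) - 55)**2 = (-197/3185 - 55)**2 = (-175372/3185)**2 = 30755338384/10144225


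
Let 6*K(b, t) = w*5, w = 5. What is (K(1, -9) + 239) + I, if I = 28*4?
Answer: 2131/6 ≈ 355.17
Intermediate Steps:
K(b, t) = 25/6 (K(b, t) = (5*5)/6 = (⅙)*25 = 25/6)
I = 112
(K(1, -9) + 239) + I = (25/6 + 239) + 112 = 1459/6 + 112 = 2131/6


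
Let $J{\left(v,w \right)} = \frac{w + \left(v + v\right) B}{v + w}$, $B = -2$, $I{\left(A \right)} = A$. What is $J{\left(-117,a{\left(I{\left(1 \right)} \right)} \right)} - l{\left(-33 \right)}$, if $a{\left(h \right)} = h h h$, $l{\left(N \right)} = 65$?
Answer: $- \frac{8009}{116} \approx -69.043$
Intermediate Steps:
$a{\left(h \right)} = h^{3}$ ($a{\left(h \right)} = h^{2} h = h^{3}$)
$J{\left(v,w \right)} = \frac{w - 4 v}{v + w}$ ($J{\left(v,w \right)} = \frac{w + \left(v + v\right) \left(-2\right)}{v + w} = \frac{w + 2 v \left(-2\right)}{v + w} = \frac{w - 4 v}{v + w}$)
$J{\left(-117,a{\left(I{\left(1 \right)} \right)} \right)} - l{\left(-33 \right)} = \frac{1^{3} - -468}{-117 + 1^{3}} - 65 = \frac{1 + 468}{-117 + 1} - 65 = \frac{1}{-116} \cdot 469 - 65 = \left(- \frac{1}{116}\right) 469 - 65 = - \frac{469}{116} - 65 = - \frac{8009}{116}$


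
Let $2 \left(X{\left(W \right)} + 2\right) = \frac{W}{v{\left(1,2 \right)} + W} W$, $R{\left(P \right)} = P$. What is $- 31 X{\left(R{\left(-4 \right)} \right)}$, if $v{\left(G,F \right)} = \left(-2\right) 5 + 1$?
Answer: $\frac{1054}{13} \approx 81.077$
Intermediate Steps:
$v{\left(G,F \right)} = -9$ ($v{\left(G,F \right)} = -10 + 1 = -9$)
$X{\left(W \right)} = -2 + \frac{W^{2}}{2 \left(-9 + W\right)}$ ($X{\left(W \right)} = -2 + \frac{\frac{W}{-9 + W} W}{2} = -2 + \frac{W^{2} \frac{1}{-9 + W}}{2} = -2 + \frac{W^{2}}{2 \left(-9 + W\right)}$)
$- 31 X{\left(R{\left(-4 \right)} \right)} = - 31 \frac{36 + \left(-4\right)^{2} - -16}{2 \left(-9 - 4\right)} = - 31 \frac{36 + 16 + 16}{2 \left(-13\right)} = - 31 \cdot \frac{1}{2} \left(- \frac{1}{13}\right) 68 = \left(-31\right) \left(- \frac{34}{13}\right) = \frac{1054}{13}$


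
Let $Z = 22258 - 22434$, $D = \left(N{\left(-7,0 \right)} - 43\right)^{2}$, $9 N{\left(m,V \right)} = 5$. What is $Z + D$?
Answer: $\frac{131668}{81} \approx 1625.5$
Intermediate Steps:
$N{\left(m,V \right)} = \frac{5}{9}$ ($N{\left(m,V \right)} = \frac{1}{9} \cdot 5 = \frac{5}{9}$)
$D = \frac{145924}{81}$ ($D = \left(\frac{5}{9} - 43\right)^{2} = \left(- \frac{382}{9}\right)^{2} = \frac{145924}{81} \approx 1801.5$)
$Z = -176$ ($Z = 22258 - 22434 = -176$)
$Z + D = -176 + \frac{145924}{81} = \frac{131668}{81}$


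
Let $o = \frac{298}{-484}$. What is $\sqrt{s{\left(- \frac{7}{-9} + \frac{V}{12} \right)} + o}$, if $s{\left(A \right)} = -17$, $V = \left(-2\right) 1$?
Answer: $\frac{7 i \sqrt{174}}{22} \approx 4.1971 i$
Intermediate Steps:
$V = -2$
$o = - \frac{149}{242}$ ($o = 298 \left(- \frac{1}{484}\right) = - \frac{149}{242} \approx -0.6157$)
$\sqrt{s{\left(- \frac{7}{-9} + \frac{V}{12} \right)} + o} = \sqrt{-17 - \frac{149}{242}} = \sqrt{- \frac{4263}{242}} = \frac{7 i \sqrt{174}}{22}$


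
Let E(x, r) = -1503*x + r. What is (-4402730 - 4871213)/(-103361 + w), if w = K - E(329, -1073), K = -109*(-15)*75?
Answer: -9273943/514824 ≈ -18.014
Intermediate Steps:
K = 122625 (K = 1635*75 = 122625)
E(x, r) = r - 1503*x
w = 618185 (w = 122625 - (-1073 - 1503*329) = 122625 - (-1073 - 494487) = 122625 - 1*(-495560) = 122625 + 495560 = 618185)
(-4402730 - 4871213)/(-103361 + w) = (-4402730 - 4871213)/(-103361 + 618185) = -9273943/514824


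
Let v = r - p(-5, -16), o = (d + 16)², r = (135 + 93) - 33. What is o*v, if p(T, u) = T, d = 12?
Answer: 156800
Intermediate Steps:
r = 195 (r = 228 - 33 = 195)
o = 784 (o = (12 + 16)² = 28² = 784)
v = 200 (v = 195 - 1*(-5) = 195 + 5 = 200)
o*v = 784*200 = 156800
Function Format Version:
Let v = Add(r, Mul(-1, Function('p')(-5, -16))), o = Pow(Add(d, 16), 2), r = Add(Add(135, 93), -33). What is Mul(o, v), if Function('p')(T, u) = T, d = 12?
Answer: 156800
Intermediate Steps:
r = 195 (r = Add(228, -33) = 195)
o = 784 (o = Pow(Add(12, 16), 2) = Pow(28, 2) = 784)
v = 200 (v = Add(195, Mul(-1, -5)) = Add(195, 5) = 200)
Mul(o, v) = Mul(784, 200) = 156800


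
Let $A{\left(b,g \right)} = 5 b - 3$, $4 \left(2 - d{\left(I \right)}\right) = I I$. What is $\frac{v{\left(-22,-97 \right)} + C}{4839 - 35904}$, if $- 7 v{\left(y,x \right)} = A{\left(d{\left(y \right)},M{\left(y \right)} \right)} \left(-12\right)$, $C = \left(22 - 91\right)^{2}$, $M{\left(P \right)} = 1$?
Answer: $- \frac{8717}{72485} \approx -0.12026$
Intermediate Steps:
$d{\left(I \right)} = 2 - \frac{I^{2}}{4}$ ($d{\left(I \right)} = 2 - \frac{I I}{4} = 2 - \frac{I^{2}}{4}$)
$A{\left(b,g \right)} = -3 + 5 b$
$C = 4761$ ($C = \left(-69\right)^{2} = 4761$)
$v{\left(y,x \right)} = 12 - \frac{15 y^{2}}{7}$ ($v{\left(y,x \right)} = - \frac{\left(-3 + 5 \left(2 - \frac{y^{2}}{4}\right)\right) \left(-12\right)}{7} = - \frac{\left(-3 - \left(-10 + \frac{5 y^{2}}{4}\right)\right) \left(-12\right)}{7} = - \frac{\left(7 - \frac{5 y^{2}}{4}\right) \left(-12\right)}{7} = - \frac{-84 + 15 y^{2}}{7} = 12 - \frac{15 y^{2}}{7}$)
$\frac{v{\left(-22,-97 \right)} + C}{4839 - 35904} = \frac{\left(12 - \frac{15 \left(-22\right)^{2}}{7}\right) + 4761}{4839 - 35904} = \frac{\left(12 - \frac{7260}{7}\right) + 4761}{-31065} = \left(\left(12 - \frac{7260}{7}\right) + 4761\right) \left(- \frac{1}{31065}\right) = \left(- \frac{7176}{7} + 4761\right) \left(- \frac{1}{31065}\right) = \frac{26151}{7} \left(- \frac{1}{31065}\right) = - \frac{8717}{72485}$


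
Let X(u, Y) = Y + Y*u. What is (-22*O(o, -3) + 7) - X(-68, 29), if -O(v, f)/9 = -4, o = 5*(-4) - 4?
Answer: 1158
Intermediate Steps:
o = -24 (o = -20 - 4 = -24)
O(v, f) = 36 (O(v, f) = -9*(-4) = 36)
(-22*O(o, -3) + 7) - X(-68, 29) = (-22*36 + 7) - 29*(1 - 68) = (-792 + 7) - 29*(-67) = -785 - 1*(-1943) = -785 + 1943 = 1158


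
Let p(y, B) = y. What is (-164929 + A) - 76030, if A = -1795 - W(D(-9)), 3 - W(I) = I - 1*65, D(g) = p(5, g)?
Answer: -242817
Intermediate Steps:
D(g) = 5
W(I) = 68 - I (W(I) = 3 - (I - 1*65) = 3 - (I - 65) = 3 - (-65 + I) = 3 + (65 - I) = 68 - I)
A = -1858 (A = -1795 - (68 - 1*5) = -1795 - (68 - 5) = -1795 - 1*63 = -1795 - 63 = -1858)
(-164929 + A) - 76030 = (-164929 - 1858) - 76030 = -166787 - 76030 = -242817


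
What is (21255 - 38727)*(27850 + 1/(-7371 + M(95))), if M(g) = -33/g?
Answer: -56791985300960/116713 ≈ -4.8660e+8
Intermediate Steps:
(21255 - 38727)*(27850 + 1/(-7371 + M(95))) = (21255 - 38727)*(27850 + 1/(-7371 - 33/95)) = -17472*(27850 + 1/(-7371 - 33*1/95)) = -17472*(27850 + 1/(-7371 - 33/95)) = -17472*(27850 + 1/(-700278/95)) = -17472*(27850 - 95/700278) = -17472*19502742205/700278 = -56791985300960/116713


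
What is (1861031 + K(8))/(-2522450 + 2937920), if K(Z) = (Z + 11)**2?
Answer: 310232/69245 ≈ 4.4802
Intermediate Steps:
K(Z) = (11 + Z)**2
(1861031 + K(8))/(-2522450 + 2937920) = (1861031 + (11 + 8)**2)/(-2522450 + 2937920) = (1861031 + 19**2)/415470 = (1861031 + 361)*(1/415470) = 1861392*(1/415470) = 310232/69245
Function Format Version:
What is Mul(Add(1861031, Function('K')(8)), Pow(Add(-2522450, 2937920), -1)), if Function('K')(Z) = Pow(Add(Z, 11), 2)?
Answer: Rational(310232, 69245) ≈ 4.4802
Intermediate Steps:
Function('K')(Z) = Pow(Add(11, Z), 2)
Mul(Add(1861031, Function('K')(8)), Pow(Add(-2522450, 2937920), -1)) = Mul(Add(1861031, Pow(Add(11, 8), 2)), Pow(Add(-2522450, 2937920), -1)) = Mul(Add(1861031, Pow(19, 2)), Pow(415470, -1)) = Mul(Add(1861031, 361), Rational(1, 415470)) = Mul(1861392, Rational(1, 415470)) = Rational(310232, 69245)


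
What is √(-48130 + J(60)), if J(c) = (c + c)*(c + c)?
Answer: I*√33730 ≈ 183.66*I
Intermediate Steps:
J(c) = 4*c² (J(c) = (2*c)*(2*c) = 4*c²)
√(-48130 + J(60)) = √(-48130 + 4*60²) = √(-48130 + 4*3600) = √(-48130 + 14400) = √(-33730) = I*√33730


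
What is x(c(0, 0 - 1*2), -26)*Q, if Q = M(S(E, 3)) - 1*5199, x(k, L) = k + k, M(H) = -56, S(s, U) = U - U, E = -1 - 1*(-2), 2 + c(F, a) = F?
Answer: 21020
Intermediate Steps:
c(F, a) = -2 + F
E = 1 (E = -1 + 2 = 1)
S(s, U) = 0
x(k, L) = 2*k
Q = -5255 (Q = -56 - 1*5199 = -56 - 5199 = -5255)
x(c(0, 0 - 1*2), -26)*Q = (2*(-2 + 0))*(-5255) = (2*(-2))*(-5255) = -4*(-5255) = 21020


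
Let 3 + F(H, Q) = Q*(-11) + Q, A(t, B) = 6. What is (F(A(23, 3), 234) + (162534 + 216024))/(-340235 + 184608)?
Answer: -376215/155627 ≈ -2.4174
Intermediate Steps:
F(H, Q) = -3 - 10*Q (F(H, Q) = -3 + (Q*(-11) + Q) = -3 + (-11*Q + Q) = -3 - 10*Q)
(F(A(23, 3), 234) + (162534 + 216024))/(-340235 + 184608) = ((-3 - 10*234) + (162534 + 216024))/(-340235 + 184608) = ((-3 - 2340) + 378558)/(-155627) = (-2343 + 378558)*(-1/155627) = 376215*(-1/155627) = -376215/155627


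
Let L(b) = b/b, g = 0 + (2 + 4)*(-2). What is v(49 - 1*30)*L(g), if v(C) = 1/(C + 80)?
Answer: 1/99 ≈ 0.010101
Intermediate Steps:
v(C) = 1/(80 + C)
g = -12 (g = 0 + 6*(-2) = 0 - 12 = -12)
L(b) = 1
v(49 - 1*30)*L(g) = 1/(80 + (49 - 1*30)) = 1/(80 + (49 - 30)) = 1/(80 + 19) = 1/99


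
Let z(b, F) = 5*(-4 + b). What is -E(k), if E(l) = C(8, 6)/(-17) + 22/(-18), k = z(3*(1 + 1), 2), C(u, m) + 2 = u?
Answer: 241/153 ≈ 1.5752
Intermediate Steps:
C(u, m) = -2 + u
z(b, F) = -20 + 5*b
k = 10 (k = -20 + 5*(3*(1 + 1)) = -20 + 5*(3*2) = -20 + 5*6 = -20 + 30 = 10)
E(l) = -241/153 (E(l) = (-2 + 8)/(-17) + 22/(-18) = 6*(-1/17) + 22*(-1/18) = -6/17 - 11/9 = -241/153)
-E(k) = -1*(-241/153) = 241/153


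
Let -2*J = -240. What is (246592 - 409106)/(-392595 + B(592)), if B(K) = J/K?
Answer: 12026036/29052015 ≈ 0.41395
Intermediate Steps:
J = 120 (J = -1/2*(-240) = 120)
B(K) = 120/K
(246592 - 409106)/(-392595 + B(592)) = (246592 - 409106)/(-392595 + 120/592) = -162514/(-392595 + 120*(1/592)) = -162514/(-392595 + 15/74) = -162514/(-29052015/74) = -162514*(-74/29052015) = 12026036/29052015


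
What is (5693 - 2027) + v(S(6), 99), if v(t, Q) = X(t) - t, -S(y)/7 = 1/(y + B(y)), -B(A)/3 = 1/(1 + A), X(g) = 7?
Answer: 143296/39 ≈ 3674.3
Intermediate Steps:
B(A) = -3/(1 + A)
S(y) = -7/(y - 3/(1 + y))
v(t, Q) = 7 - t
(5693 - 2027) + v(S(6), 99) = (5693 - 2027) + (7 - 7*(-1 - 1*6)/(-3 + 6*(1 + 6))) = 3666 + (7 - 7*(-1 - 6)/(-3 + 6*7)) = 3666 + (7 - 7*(-7)/(-3 + 42)) = 3666 + (7 - 7*(-7)/39) = 3666 + (7 - 1*(-49/39)) = 3666 + (7 + 49/39) = 3666 + 322/39 = 143296/39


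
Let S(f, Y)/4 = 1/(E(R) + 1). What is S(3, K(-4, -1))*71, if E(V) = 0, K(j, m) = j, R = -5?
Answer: 284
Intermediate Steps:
S(f, Y) = 4 (S(f, Y) = 4/(0 + 1) = 4/1 = 4*1 = 4)
S(3, K(-4, -1))*71 = 4*71 = 284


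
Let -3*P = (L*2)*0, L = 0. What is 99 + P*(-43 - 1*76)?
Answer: 99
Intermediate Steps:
P = 0 (P = -0*2*0/3 = -0*0 = -⅓*0 = 0)
99 + P*(-43 - 1*76) = 99 + 0*(-43 - 1*76) = 99 + 0*(-43 - 76) = 99 + 0*(-119) = 99 + 0 = 99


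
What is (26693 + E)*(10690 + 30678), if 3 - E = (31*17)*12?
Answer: 842748896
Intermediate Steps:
E = -6321 (E = 3 - 31*17*12 = 3 - 527*12 = 3 - 1*6324 = 3 - 6324 = -6321)
(26693 + E)*(10690 + 30678) = (26693 - 6321)*(10690 + 30678) = 20372*41368 = 842748896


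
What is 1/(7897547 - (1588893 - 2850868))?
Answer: 1/9159522 ≈ 1.0918e-7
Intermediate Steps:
1/(7897547 - (1588893 - 2850868)) = 1/(7897547 - 1*(-1261975)) = 1/(7897547 + 1261975) = 1/9159522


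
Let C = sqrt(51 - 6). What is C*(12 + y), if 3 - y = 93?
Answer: -234*sqrt(5) ≈ -523.24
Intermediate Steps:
C = 3*sqrt(5) (C = sqrt(45) = 3*sqrt(5) ≈ 6.7082)
y = -90 (y = 3 - 1*93 = 3 - 93 = -90)
C*(12 + y) = (3*sqrt(5))*(12 - 90) = (3*sqrt(5))*(-78) = -234*sqrt(5)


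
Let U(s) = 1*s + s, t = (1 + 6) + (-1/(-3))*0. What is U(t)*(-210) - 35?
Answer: -2975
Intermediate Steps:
t = 7 (t = 7 - 1/3*(-1)*0 = 7 + (1/3)*0 = 7 + 0 = 7)
U(s) = 2*s (U(s) = s + s = 2*s)
U(t)*(-210) - 35 = (2*7)*(-210) - 35 = 14*(-210) - 35 = -2940 - 35 = -2975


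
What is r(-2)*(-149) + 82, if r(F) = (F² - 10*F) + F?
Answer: -3196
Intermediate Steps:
r(F) = F² - 9*F
r(-2)*(-149) + 82 = -2*(-9 - 2)*(-149) + 82 = -2*(-11)*(-149) + 82 = 22*(-149) + 82 = -3278 + 82 = -3196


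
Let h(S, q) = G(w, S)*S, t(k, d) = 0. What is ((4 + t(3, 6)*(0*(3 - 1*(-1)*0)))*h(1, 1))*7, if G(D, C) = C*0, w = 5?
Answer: 0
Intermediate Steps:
G(D, C) = 0
h(S, q) = 0 (h(S, q) = 0*S = 0)
((4 + t(3, 6)*(0*(3 - 1*(-1)*0)))*h(1, 1))*7 = ((4 + 0*(0*(3 - 1*(-1)*0)))*0)*7 = ((4 + 0*(0*(3 + 1*0)))*0)*7 = ((4 + 0*(0*(3 + 0)))*0)*7 = ((4 + 0*(0*3))*0)*7 = ((4 + 0*0)*0)*7 = ((4 + 0)*0)*7 = (4*0)*7 = 0*7 = 0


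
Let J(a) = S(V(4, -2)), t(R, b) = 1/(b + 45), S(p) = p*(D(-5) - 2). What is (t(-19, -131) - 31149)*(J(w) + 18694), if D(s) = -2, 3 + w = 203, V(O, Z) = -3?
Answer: -25054956695/43 ≈ -5.8267e+8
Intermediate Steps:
w = 200 (w = -3 + 203 = 200)
S(p) = -4*p (S(p) = p*(-2 - 2) = p*(-4) = -4*p)
t(R, b) = 1/(45 + b)
J(a) = 12 (J(a) = -4*(-3) = 12)
(t(-19, -131) - 31149)*(J(w) + 18694) = (1/(45 - 131) - 31149)*(12 + 18694) = (1/(-86) - 31149)*18706 = (-1/86 - 31149)*18706 = -2678815/86*18706 = -25054956695/43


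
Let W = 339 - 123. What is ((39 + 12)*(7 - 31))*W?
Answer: -264384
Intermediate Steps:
W = 216
((39 + 12)*(7 - 31))*W = ((39 + 12)*(7 - 31))*216 = (51*(-24))*216 = -1224*216 = -264384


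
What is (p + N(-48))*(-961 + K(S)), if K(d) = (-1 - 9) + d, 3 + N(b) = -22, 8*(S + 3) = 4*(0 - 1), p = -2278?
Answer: 4488547/2 ≈ 2.2443e+6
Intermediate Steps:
S = -7/2 (S = -3 + (4*(0 - 1))/8 = -3 + (4*(-1))/8 = -3 + (⅛)*(-4) = -3 - ½ = -7/2 ≈ -3.5000)
N(b) = -25 (N(b) = -3 - 22 = -25)
K(d) = -10 + d
(p + N(-48))*(-961 + K(S)) = (-2278 - 25)*(-961 + (-10 - 7/2)) = -2303*(-961 - 27/2) = -2303*(-1949/2) = 4488547/2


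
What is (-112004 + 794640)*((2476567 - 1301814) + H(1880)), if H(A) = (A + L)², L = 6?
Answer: 3230062210364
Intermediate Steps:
H(A) = (6 + A)² (H(A) = (A + 6)² = (6 + A)²)
(-112004 + 794640)*((2476567 - 1301814) + H(1880)) = (-112004 + 794640)*((2476567 - 1301814) + (6 + 1880)²) = 682636*(1174753 + 1886²) = 682636*(1174753 + 3556996) = 682636*4731749 = 3230062210364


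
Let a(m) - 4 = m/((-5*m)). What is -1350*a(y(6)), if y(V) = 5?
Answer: -5130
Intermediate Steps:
a(m) = 19/5 (a(m) = 4 + m/((-5*m)) = 4 + m*(-1/(5*m)) = 4 - 1/5 = 19/5)
-1350*a(y(6)) = -1350*19/5 = -5130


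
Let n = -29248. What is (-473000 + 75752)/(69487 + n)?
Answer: -132416/13413 ≈ -9.8722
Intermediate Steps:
(-473000 + 75752)/(69487 + n) = (-473000 + 75752)/(69487 - 29248) = -397248/40239 = -397248*1/40239 = -132416/13413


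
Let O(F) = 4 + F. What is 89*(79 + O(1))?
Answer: 7476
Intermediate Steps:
89*(79 + O(1)) = 89*(79 + (4 + 1)) = 89*(79 + 5) = 89*84 = 7476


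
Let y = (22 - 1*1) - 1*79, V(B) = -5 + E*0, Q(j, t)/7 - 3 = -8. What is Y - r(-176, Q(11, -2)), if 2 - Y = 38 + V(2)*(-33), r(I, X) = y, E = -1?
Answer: -143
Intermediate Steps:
Q(j, t) = -35 (Q(j, t) = 21 + 7*(-8) = 21 - 56 = -35)
V(B) = -5 (V(B) = -5 - 1*0 = -5 + 0 = -5)
y = -58 (y = (22 - 1) - 79 = 21 - 79 = -58)
r(I, X) = -58
Y = -201 (Y = 2 - (38 - 5*(-33)) = 2 - (38 + 165) = 2 - 1*203 = 2 - 203 = -201)
Y - r(-176, Q(11, -2)) = -201 - 1*(-58) = -201 + 58 = -143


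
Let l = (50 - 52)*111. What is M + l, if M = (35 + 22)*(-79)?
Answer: -4725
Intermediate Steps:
l = -222 (l = -2*111 = -222)
M = -4503 (M = 57*(-79) = -4503)
M + l = -4503 - 222 = -4725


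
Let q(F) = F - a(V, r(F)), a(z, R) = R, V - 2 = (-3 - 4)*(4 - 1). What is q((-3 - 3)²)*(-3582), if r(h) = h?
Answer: 0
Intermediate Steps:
V = -19 (V = 2 + (-3 - 4)*(4 - 1) = 2 - 7*3 = 2 - 21 = -19)
q(F) = 0 (q(F) = F - F = 0)
q((-3 - 3)²)*(-3582) = 0*(-3582) = 0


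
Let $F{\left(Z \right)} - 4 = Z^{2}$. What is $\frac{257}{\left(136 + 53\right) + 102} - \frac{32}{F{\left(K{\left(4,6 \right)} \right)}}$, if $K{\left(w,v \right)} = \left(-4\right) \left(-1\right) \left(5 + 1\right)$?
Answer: $\frac{34937}{42195} \approx 0.82799$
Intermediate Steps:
$K{\left(w,v \right)} = 24$ ($K{\left(w,v \right)} = 4 \cdot 6 = 24$)
$F{\left(Z \right)} = 4 + Z^{2}$
$\frac{257}{\left(136 + 53\right) + 102} - \frac{32}{F{\left(K{\left(4,6 \right)} \right)}} = \frac{257}{\left(136 + 53\right) + 102} - \frac{32}{4 + 24^{2}} = \frac{257}{189 + 102} - \frac{32}{4 + 576} = \frac{257}{291} - \frac{32}{580} = 257 \cdot \frac{1}{291} - \frac{8}{145} = \frac{257}{291} - \frac{8}{145} = \frac{34937}{42195}$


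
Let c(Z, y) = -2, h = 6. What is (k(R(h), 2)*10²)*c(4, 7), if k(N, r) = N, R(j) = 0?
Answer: 0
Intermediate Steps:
(k(R(h), 2)*10²)*c(4, 7) = (0*10²)*(-2) = (0*100)*(-2) = 0*(-2) = 0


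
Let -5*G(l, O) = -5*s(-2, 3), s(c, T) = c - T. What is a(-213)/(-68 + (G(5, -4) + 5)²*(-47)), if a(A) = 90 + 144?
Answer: -117/34 ≈ -3.4412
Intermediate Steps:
a(A) = 234
G(l, O) = -5 (G(l, O) = -(-1)*(-2 - 1*3) = -(-1)*(-2 - 3) = -(-1)*(-5) = -⅕*25 = -5)
a(-213)/(-68 + (G(5, -4) + 5)²*(-47)) = 234/(-68 + (-5 + 5)²*(-47)) = 234/(-68 + 0²*(-47)) = 234/(-68 + 0*(-47)) = 234/(-68 + 0) = 234/(-68) = 234*(-1/68) = -117/34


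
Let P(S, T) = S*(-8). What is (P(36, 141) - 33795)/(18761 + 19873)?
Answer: -11361/12878 ≈ -0.88220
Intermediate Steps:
P(S, T) = -8*S
(P(36, 141) - 33795)/(18761 + 19873) = (-8*36 - 33795)/(18761 + 19873) = (-288 - 33795)/38634 = -34083*1/38634 = -11361/12878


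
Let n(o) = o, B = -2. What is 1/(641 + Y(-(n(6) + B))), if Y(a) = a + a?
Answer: 1/633 ≈ 0.0015798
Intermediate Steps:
Y(a) = 2*a
1/(641 + Y(-(n(6) + B))) = 1/(641 + 2*(-(6 - 2))) = 1/(641 + 2*(-4)) = 1/(641 - 8) = 1/633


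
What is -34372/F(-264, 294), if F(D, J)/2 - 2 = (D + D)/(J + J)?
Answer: -421057/27 ≈ -15595.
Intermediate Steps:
F(D, J) = 4 + 2*D/J (F(D, J) = 4 + 2*((D + D)/(J + J)) = 4 + 2*((2*D)/((2*J))) = 4 + 2*((2*D)*(1/(2*J))) = 4 + 2*(D/J) = 4 + 2*D/J)
-34372/F(-264, 294) = -34372/(4 + 2*(-264)/294) = -34372/(4 + 2*(-264)*(1/294)) = -34372/(4 - 88/49) = -34372/108/49 = -34372*49/108 = -421057/27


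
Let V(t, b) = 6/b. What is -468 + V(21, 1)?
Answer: -462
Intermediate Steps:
-468 + V(21, 1) = -468 + 6/1 = -468 + 6*1 = -468 + 6 = -462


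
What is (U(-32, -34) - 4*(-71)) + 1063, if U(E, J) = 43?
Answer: 1390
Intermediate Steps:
(U(-32, -34) - 4*(-71)) + 1063 = (43 - 4*(-71)) + 1063 = (43 + 284) + 1063 = 327 + 1063 = 1390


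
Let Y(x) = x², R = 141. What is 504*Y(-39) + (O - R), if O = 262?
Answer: 766705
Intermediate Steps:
504*Y(-39) + (O - R) = 504*(-39)² + (262 - 1*141) = 504*1521 + (262 - 141) = 766584 + 121 = 766705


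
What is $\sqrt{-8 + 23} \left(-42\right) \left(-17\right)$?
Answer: $714 \sqrt{15} \approx 2765.3$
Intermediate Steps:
$\sqrt{-8 + 23} \left(-42\right) \left(-17\right) = \sqrt{15} \left(-42\right) \left(-17\right) = - 42 \sqrt{15} \left(-17\right) = 714 \sqrt{15}$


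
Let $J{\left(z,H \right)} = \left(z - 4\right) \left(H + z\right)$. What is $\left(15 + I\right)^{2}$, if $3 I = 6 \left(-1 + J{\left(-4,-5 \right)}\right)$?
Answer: $24649$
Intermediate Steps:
$J{\left(z,H \right)} = \left(-4 + z\right) \left(H + z\right)$
$I = 142$ ($I = \frac{6 \left(-1 - \left(-56 - 16\right)\right)}{3} = \frac{6 \left(-1 + \left(16 + 20 + 16 + 20\right)\right)}{3} = \frac{6 \left(-1 + 72\right)}{3} = \frac{6 \cdot 71}{3} = \frac{1}{3} \cdot 426 = 142$)
$\left(15 + I\right)^{2} = \left(15 + 142\right)^{2} = 157^{2} = 24649$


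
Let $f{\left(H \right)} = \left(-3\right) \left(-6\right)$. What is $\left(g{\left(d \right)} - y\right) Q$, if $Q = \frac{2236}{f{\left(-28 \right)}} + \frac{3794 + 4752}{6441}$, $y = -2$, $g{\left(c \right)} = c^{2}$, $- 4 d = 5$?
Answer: $\frac{151624}{339} \approx 447.27$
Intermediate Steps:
$d = - \frac{5}{4}$ ($d = \left(- \frac{1}{4}\right) 5 = - \frac{5}{4} \approx -1.25$)
$f{\left(H \right)} = 18$
$Q = \frac{2425984}{19323}$ ($Q = \frac{2236}{18} + \frac{3794 + 4752}{6441} = 2236 \cdot \frac{1}{18} + 8546 \cdot \frac{1}{6441} = \frac{1118}{9} + \frac{8546}{6441} = \frac{2425984}{19323} \approx 125.55$)
$\left(g{\left(d \right)} - y\right) Q = \left(\left(- \frac{5}{4}\right)^{2} - -2\right) \frac{2425984}{19323} = \left(\frac{25}{16} + 2\right) \frac{2425984}{19323} = \frac{57}{16} \cdot \frac{2425984}{19323} = \frac{151624}{339}$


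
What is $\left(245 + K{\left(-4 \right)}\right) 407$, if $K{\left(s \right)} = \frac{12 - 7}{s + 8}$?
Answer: $\frac{400895}{4} \approx 1.0022 \cdot 10^{5}$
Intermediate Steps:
$K{\left(s \right)} = \frac{5}{8 + s}$
$\left(245 + K{\left(-4 \right)}\right) 407 = \left(245 + \frac{5}{8 - 4}\right) 407 = \left(245 + \frac{5}{4}\right) 407 = \frac{985}{4} \cdot 407 = \frac{400895}{4}$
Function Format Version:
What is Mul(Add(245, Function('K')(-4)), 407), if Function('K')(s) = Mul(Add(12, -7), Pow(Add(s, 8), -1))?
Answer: Rational(400895, 4) ≈ 1.0022e+5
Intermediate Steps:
Function('K')(s) = Mul(5, Pow(Add(8, s), -1))
Mul(Add(245, Function('K')(-4)), 407) = Mul(Add(245, Mul(5, Pow(Add(8, -4), -1))), 407) = Mul(Add(245, Mul(5, Pow(4, -1))), 407) = Mul(Add(245, Mul(5, Rational(1, 4))), 407) = Mul(Add(245, Rational(5, 4)), 407) = Mul(Rational(985, 4), 407) = Rational(400895, 4)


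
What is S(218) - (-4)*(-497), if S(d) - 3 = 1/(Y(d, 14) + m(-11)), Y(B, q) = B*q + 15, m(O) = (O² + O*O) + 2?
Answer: -6572334/3311 ≈ -1985.0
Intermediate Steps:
m(O) = 2 + 2*O² (m(O) = (O² + O²) + 2 = 2*O² + 2 = 2 + 2*O²)
Y(B, q) = 15 + B*q
S(d) = 3 + 1/(259 + 14*d) (S(d) = 3 + 1/((15 + d*14) + (2 + 2*(-11)²)) = 3 + 1/((15 + 14*d) + (2 + 2*121)) = 3 + 1/((15 + 14*d) + (2 + 242)) = 3 + 1/((15 + 14*d) + 244) = 3 + 1/(259 + 14*d))
S(218) - (-4)*(-497) = 2*(389 + 21*218)/(7*(37 + 2*218)) - (-4)*(-497) = 2*(389 + 4578)/(7*(37 + 436)) - 1*1988 = (2/7)*4967/473 - 1988 = (2/7)*(1/473)*4967 - 1988 = 9934/3311 - 1988 = -6572334/3311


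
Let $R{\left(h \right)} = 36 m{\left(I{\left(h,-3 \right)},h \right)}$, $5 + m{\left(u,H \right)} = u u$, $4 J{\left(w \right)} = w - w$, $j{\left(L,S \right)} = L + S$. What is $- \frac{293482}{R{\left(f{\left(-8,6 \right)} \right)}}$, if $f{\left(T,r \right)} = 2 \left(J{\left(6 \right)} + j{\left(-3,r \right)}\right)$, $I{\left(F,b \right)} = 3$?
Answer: $- \frac{146741}{72} \approx -2038.1$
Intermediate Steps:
$J{\left(w \right)} = 0$ ($J{\left(w \right)} = \frac{w - w}{4} = \frac{1}{4} \cdot 0 = 0$)
$m{\left(u,H \right)} = -5 + u^{2}$ ($m{\left(u,H \right)} = -5 + u u = -5 + u^{2}$)
$f{\left(T,r \right)} = -6 + 2 r$ ($f{\left(T,r \right)} = 2 \left(0 + \left(-3 + r\right)\right) = 2 \left(-3 + r\right) = -6 + 2 r$)
$R{\left(h \right)} = 144$ ($R{\left(h \right)} = 36 \left(-5 + 3^{2}\right) = 36 \left(-5 + 9\right) = 36 \cdot 4 = 144$)
$- \frac{293482}{R{\left(f{\left(-8,6 \right)} \right)}} = - \frac{293482}{144} = \left(-293482\right) \frac{1}{144} = - \frac{146741}{72}$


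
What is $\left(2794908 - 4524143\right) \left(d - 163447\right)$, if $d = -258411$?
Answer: $729491618630$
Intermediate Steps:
$\left(2794908 - 4524143\right) \left(d - 163447\right) = \left(2794908 - 4524143\right) \left(-258411 - 163447\right) = \left(-1729235\right) \left(-421858\right) = 729491618630$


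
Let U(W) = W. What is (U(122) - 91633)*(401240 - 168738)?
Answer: -21276490522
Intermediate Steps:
(U(122) - 91633)*(401240 - 168738) = (122 - 91633)*(401240 - 168738) = -91511*232502 = -21276490522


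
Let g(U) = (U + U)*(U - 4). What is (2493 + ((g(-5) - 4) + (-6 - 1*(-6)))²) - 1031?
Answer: 8858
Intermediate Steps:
g(U) = 2*U*(-4 + U) (g(U) = (2*U)*(-4 + U) = 2*U*(-4 + U))
(2493 + ((g(-5) - 4) + (-6 - 1*(-6)))²) - 1031 = (2493 + ((2*(-5)*(-4 - 5) - 4) + (-6 - 1*(-6)))²) - 1031 = (2493 + ((2*(-5)*(-9) - 4) + (-6 + 6))²) - 1031 = (2493 + ((90 - 4) + 0)²) - 1031 = (2493 + (86 + 0)²) - 1031 = (2493 + 86²) - 1031 = (2493 + 7396) - 1031 = 9889 - 1031 = 8858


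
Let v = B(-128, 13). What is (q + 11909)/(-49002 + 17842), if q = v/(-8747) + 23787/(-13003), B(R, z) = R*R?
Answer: -338518924257/886013107390 ≈ -0.38207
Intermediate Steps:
B(R, z) = R²
v = 16384 (v = (-128)² = 16384)
q = -421106041/113737241 (q = 16384/(-8747) + 23787/(-13003) = 16384*(-1/8747) + 23787*(-1/13003) = -16384/8747 - 23787/13003 = -421106041/113737241 ≈ -3.7024)
(q + 11909)/(-49002 + 17842) = (-421106041/113737241 + 11909)/(-49002 + 17842) = (1354075697028/113737241)/(-31160) = (1354075697028/113737241)*(-1/31160) = -338518924257/886013107390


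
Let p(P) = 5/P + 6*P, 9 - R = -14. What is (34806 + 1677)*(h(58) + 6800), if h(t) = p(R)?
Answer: 5821920657/23 ≈ 2.5313e+8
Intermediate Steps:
R = 23 (R = 9 - 1*(-14) = 9 + 14 = 23)
h(t) = 3179/23 (h(t) = 5/23 + 6*23 = 5*(1/23) + 138 = 5/23 + 138 = 3179/23)
(34806 + 1677)*(h(58) + 6800) = (34806 + 1677)*(3179/23 + 6800) = 36483*(159579/23) = 5821920657/23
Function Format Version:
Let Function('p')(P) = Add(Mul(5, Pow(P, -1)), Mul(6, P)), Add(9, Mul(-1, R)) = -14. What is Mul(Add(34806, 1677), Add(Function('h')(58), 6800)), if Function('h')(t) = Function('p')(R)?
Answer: Rational(5821920657, 23) ≈ 2.5313e+8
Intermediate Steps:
R = 23 (R = Add(9, Mul(-1, -14)) = Add(9, 14) = 23)
Function('h')(t) = Rational(3179, 23) (Function('h')(t) = Add(Mul(5, Pow(23, -1)), Mul(6, 23)) = Add(Mul(5, Rational(1, 23)), 138) = Add(Rational(5, 23), 138) = Rational(3179, 23))
Mul(Add(34806, 1677), Add(Function('h')(58), 6800)) = Mul(Add(34806, 1677), Add(Rational(3179, 23), 6800)) = Mul(36483, Rational(159579, 23)) = Rational(5821920657, 23)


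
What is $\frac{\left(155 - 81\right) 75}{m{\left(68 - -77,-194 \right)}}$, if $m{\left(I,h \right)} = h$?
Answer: $- \frac{2775}{97} \approx -28.608$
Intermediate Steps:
$\frac{\left(155 - 81\right) 75}{m{\left(68 - -77,-194 \right)}} = \frac{\left(155 - 81\right) 75}{-194} = 74 \cdot 75 \left(- \frac{1}{194}\right) = 5550 \left(- \frac{1}{194}\right) = - \frac{2775}{97}$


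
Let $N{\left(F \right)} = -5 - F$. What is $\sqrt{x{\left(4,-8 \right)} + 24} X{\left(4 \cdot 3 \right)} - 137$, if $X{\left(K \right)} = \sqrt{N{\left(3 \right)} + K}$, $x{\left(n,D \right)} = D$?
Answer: $-129$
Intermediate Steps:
$X{\left(K \right)} = \sqrt{-8 + K}$ ($X{\left(K \right)} = \sqrt{\left(-5 - 3\right) + K} = \sqrt{-8 + K}$)
$\sqrt{x{\left(4,-8 \right)} + 24} X{\left(4 \cdot 3 \right)} - 137 = \sqrt{-8 + 24} \sqrt{-8 + 4 \cdot 3} - 137 = \sqrt{16} \sqrt{-8 + 12} - 137 = 4 \sqrt{4} - 137 = 4 \cdot 2 - 137 = 8 - 137 = -129$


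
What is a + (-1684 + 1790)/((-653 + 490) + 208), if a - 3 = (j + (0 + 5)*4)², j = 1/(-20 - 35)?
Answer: 11016014/27225 ≈ 404.63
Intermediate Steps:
j = -1/55 (j = 1/(-55) = -1/55 ≈ -0.018182)
a = 1216876/3025 (a = 3 + (-1/55 + (0 + 5)*4)² = 3 + (-1/55 + 5*4)² = 3 + (-1/55 + 20)² = 3 + (1099/55)² = 3 + 1207801/3025 = 1216876/3025 ≈ 402.27)
a + (-1684 + 1790)/((-653 + 490) + 208) = 1216876/3025 + (-1684 + 1790)/((-653 + 490) + 208) = 1216876/3025 + 106/(-163 + 208) = 1216876/3025 + 106/45 = 11016014/27225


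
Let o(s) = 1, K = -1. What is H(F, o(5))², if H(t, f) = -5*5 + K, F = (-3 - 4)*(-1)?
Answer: 676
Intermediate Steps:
F = 7 (F = -7*(-1) = 7)
H(t, f) = -26 (H(t, f) = -5*5 - 1 = -25 - 1 = -26)
H(F, o(5))² = (-26)² = 676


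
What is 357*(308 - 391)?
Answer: -29631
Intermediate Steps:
357*(308 - 391) = 357*(-83) = -29631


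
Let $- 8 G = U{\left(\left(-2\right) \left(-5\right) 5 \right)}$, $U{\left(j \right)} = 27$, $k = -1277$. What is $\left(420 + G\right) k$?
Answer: $- \frac{4256241}{8} \approx -5.3203 \cdot 10^{5}$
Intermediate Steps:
$G = - \frac{27}{8}$ ($G = \left(- \frac{1}{8}\right) 27 = - \frac{27}{8} \approx -3.375$)
$\left(420 + G\right) k = \left(420 - \frac{27}{8}\right) \left(-1277\right) = \frac{3333}{8} \left(-1277\right) = - \frac{4256241}{8}$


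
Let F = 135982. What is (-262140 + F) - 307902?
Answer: -434060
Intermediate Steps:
(-262140 + F) - 307902 = (-262140 + 135982) - 307902 = -126158 - 307902 = -434060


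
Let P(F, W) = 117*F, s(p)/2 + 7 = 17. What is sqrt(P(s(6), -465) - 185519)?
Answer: I*sqrt(183179) ≈ 427.99*I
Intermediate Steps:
s(p) = 20 (s(p) = -14 + 2*17 = -14 + 34 = 20)
sqrt(P(s(6), -465) - 185519) = sqrt(117*20 - 185519) = sqrt(2340 - 185519) = sqrt(-183179) = I*sqrt(183179)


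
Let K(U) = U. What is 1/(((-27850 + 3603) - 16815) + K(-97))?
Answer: -1/41159 ≈ -2.4296e-5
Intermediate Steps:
1/(((-27850 + 3603) - 16815) + K(-97)) = 1/(((-27850 + 3603) - 16815) - 97) = 1/((-24247 - 16815) - 97) = 1/(-41062 - 97) = 1/(-41159) = -1/41159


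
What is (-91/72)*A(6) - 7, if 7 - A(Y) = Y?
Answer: -595/72 ≈ -8.2639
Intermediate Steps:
A(Y) = 7 - Y
(-91/72)*A(6) - 7 = (-91/72)*(7 - 1*6) - 7 = (-91*1/72)*(7 - 6) - 7 = -91/72*1 - 7 = -91/72 - 7 = -595/72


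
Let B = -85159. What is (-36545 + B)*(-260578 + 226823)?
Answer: 4108118520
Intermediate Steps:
(-36545 + B)*(-260578 + 226823) = (-36545 - 85159)*(-260578 + 226823) = -121704*(-33755) = 4108118520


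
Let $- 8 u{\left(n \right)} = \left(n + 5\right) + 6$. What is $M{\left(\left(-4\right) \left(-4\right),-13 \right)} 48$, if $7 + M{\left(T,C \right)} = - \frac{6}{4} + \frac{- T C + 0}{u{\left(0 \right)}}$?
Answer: $- \frac{84360}{11} \approx -7669.1$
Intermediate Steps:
$u{\left(n \right)} = - \frac{11}{8} - \frac{n}{8}$ ($u{\left(n \right)} = - \frac{\left(n + 5\right) + 6}{8} = - \frac{\left(5 + n\right) + 6}{8} = - \frac{11 + n}{8} = - \frac{11}{8} - \frac{n}{8}$)
$M{\left(T,C \right)} = - \frac{17}{2} + \frac{8 C T}{11}$ ($M{\left(T,C \right)} = -7 + \left(- \frac{6}{4} + \frac{- T C + 0}{- \frac{11}{8} - 0}\right) = -7 + \left(\left(-6\right) \frac{1}{4} + \frac{- C T + 0}{- \frac{11}{8} + 0}\right) = -7 + \left(- \frac{3}{2} + \frac{\left(-1\right) C T}{- \frac{11}{8}}\right) = -7 + \left(- \frac{3}{2} + - C T \left(- \frac{8}{11}\right)\right) = -7 + \left(- \frac{3}{2} + \frac{8 C T}{11}\right) = - \frac{17}{2} + \frac{8 C T}{11}$)
$M{\left(\left(-4\right) \left(-4\right),-13 \right)} 48 = \left(- \frac{17}{2} + \frac{8}{11} \left(-13\right) \left(\left(-4\right) \left(-4\right)\right)\right) 48 = \left(- \frac{17}{2} + \frac{8}{11} \left(-13\right) 16\right) 48 = \left(- \frac{17}{2} - \frac{1664}{11}\right) 48 = \left(- \frac{3515}{22}\right) 48 = - \frac{84360}{11}$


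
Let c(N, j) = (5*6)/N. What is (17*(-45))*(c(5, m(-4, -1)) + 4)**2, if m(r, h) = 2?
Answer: -76500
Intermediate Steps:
c(N, j) = 30/N
(17*(-45))*(c(5, m(-4, -1)) + 4)**2 = (17*(-45))*(30/5 + 4)**2 = -765*(30*(1/5) + 4)**2 = -765*(6 + 4)**2 = -765*10**2 = -765*100 = -76500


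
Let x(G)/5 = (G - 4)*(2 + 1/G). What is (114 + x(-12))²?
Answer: 13924/9 ≈ 1547.1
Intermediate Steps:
x(G) = 5*(-4 + G)*(2 + 1/G) (x(G) = 5*((G - 4)*(2 + 1/G)) = 5*((-4 + G)*(2 + 1/G)) = 5*(-4 + G)*(2 + 1/G))
(114 + x(-12))² = (114 + (-35 - 20/(-12) + 10*(-12)))² = (114 + (-35 - 20*(-1/12) - 120))² = (114 + (-35 + 5/3 - 120))² = (114 - 460/3)² = (-118/3)² = 13924/9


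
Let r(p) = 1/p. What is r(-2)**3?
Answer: -1/8 ≈ -0.12500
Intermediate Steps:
r(p) = 1/p
r(-2)**3 = (1/(-2))**3 = (-1/2)**3 = -1/8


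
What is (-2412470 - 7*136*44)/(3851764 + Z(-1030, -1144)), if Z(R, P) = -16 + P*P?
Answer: -1227179/2580242 ≈ -0.47561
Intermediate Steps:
Z(R, P) = -16 + P²
(-2412470 - 7*136*44)/(3851764 + Z(-1030, -1144)) = (-2412470 - 7*136*44)/(3851764 + (-16 + (-1144)²)) = (-2412470 - 952*44)/(3851764 + (-16 + 1308736)) = (-2412470 - 41888)/(3851764 + 1308720) = -2454358/5160484 = -2454358*1/5160484 = -1227179/2580242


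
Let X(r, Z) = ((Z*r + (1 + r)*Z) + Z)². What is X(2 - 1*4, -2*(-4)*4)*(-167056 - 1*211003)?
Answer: -1548529664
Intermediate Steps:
X(r, Z) = (Z + Z*r + Z*(1 + r))² (X(r, Z) = ((Z*r + Z*(1 + r)) + Z)² = (Z + Z*r + Z*(1 + r))²)
X(2 - 1*4, -2*(-4)*4)*(-167056 - 1*211003) = (4*(-2*(-4)*4)²*(1 + (2 - 1*4))²)*(-167056 - 1*211003) = (4*(8*4)²*(1 + (2 - 4))²)*(-167056 - 211003) = (4*32²*(1 - 2)²)*(-378059) = (4*1024*(-1)²)*(-378059) = (4*1024*1)*(-378059) = 4096*(-378059) = -1548529664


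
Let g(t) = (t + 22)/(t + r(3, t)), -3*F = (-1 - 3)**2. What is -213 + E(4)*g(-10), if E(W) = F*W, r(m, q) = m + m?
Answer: -149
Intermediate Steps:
r(m, q) = 2*m
F = -16/3 (F = -(-1 - 3)**2/3 = -1/3*(-4)**2 = -1/3*16 = -16/3 ≈ -5.3333)
g(t) = (22 + t)/(6 + t) (g(t) = (t + 22)/(t + 2*3) = (22 + t)/(t + 6) = (22 + t)/(6 + t))
E(W) = -16*W/3
-213 + E(4)*g(-10) = -213 + (-16/3*4)*((22 - 10)/(6 - 10)) = -213 - 64*12/(3*(-4)) = -213 - (-16)*12/3 = -213 - 64/3*(-3) = -213 + 64 = -149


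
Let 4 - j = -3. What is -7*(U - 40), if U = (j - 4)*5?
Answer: 175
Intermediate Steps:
j = 7 (j = 4 - 1*(-3) = 4 + 3 = 7)
U = 15 (U = (7 - 4)*5 = 3*5 = 15)
-7*(U - 40) = -7*(15 - 40) = -7*(-25) = 175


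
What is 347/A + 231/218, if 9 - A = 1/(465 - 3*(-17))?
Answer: 40105869/1012174 ≈ 39.623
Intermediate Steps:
A = 4643/516 (A = 9 - 1/(465 - 3*(-17)) = 9 - 1/(465 + 51) = 9 - 1/516 = 4643/516 ≈ 8.9981)
347/A + 231/218 = 347/(4643/516) + 231/218 = 347*(516/4643) + 231*(1/218) = 179052/4643 + 231/218 = 40105869/1012174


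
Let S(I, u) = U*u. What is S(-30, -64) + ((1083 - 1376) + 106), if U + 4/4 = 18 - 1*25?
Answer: 325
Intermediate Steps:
U = -8 (U = -1 + (18 - 1*25) = -1 + (18 - 25) = -1 - 7 = -8)
S(I, u) = -8*u
S(-30, -64) + ((1083 - 1376) + 106) = -8*(-64) + ((1083 - 1376) + 106) = 512 + (-293 + 106) = 512 - 187 = 325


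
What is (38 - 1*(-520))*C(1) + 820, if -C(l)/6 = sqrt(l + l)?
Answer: 820 - 3348*sqrt(2) ≈ -3914.8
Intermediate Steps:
C(l) = -6*sqrt(2)*sqrt(l) (C(l) = -6*sqrt(l + l) = -6*sqrt(2)*sqrt(l))
(38 - 1*(-520))*C(1) + 820 = (38 - 1*(-520))*(-6*sqrt(2)*sqrt(1)) + 820 = (38 + 520)*(-6*sqrt(2)*1) + 820 = 558*(-6*sqrt(2)) + 820 = -3348*sqrt(2) + 820 = 820 - 3348*sqrt(2)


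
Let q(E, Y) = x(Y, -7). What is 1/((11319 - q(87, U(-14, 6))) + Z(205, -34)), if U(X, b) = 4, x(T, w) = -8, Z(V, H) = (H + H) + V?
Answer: 1/11464 ≈ 8.7230e-5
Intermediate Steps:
Z(V, H) = V + 2*H (Z(V, H) = 2*H + V = V + 2*H)
q(E, Y) = -8
1/((11319 - q(87, U(-14, 6))) + Z(205, -34)) = 1/((11319 - 1*(-8)) + (205 + 2*(-34))) = 1/((11319 + 8) + (205 - 68)) = 1/(11327 + 137) = 1/11464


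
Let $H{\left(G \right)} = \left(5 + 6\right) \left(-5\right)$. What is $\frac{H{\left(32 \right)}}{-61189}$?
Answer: $\frac{55}{61189} \approx 0.00089885$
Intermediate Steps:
$H{\left(G \right)} = -55$ ($H{\left(G \right)} = 11 \left(-5\right) = -55$)
$\frac{H{\left(32 \right)}}{-61189} = - \frac{55}{-61189} = \left(-55\right) \left(- \frac{1}{61189}\right) = \frac{55}{61189}$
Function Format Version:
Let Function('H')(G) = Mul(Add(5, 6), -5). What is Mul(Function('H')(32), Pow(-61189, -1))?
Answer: Rational(55, 61189) ≈ 0.00089885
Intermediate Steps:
Function('H')(G) = -55 (Function('H')(G) = Mul(11, -5) = -55)
Mul(Function('H')(32), Pow(-61189, -1)) = Mul(-55, Pow(-61189, -1)) = Mul(-55, Rational(-1, 61189)) = Rational(55, 61189)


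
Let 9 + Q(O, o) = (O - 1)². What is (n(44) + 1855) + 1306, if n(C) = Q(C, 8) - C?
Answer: 4957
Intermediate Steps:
Q(O, o) = -9 + (-1 + O)² (Q(O, o) = -9 + (O - 1)² = -9 + (-1 + O)²)
n(C) = -9 + (-1 + C)² - C (n(C) = (-9 + (-1 + C)²) - C = -9 + (-1 + C)² - C)
(n(44) + 1855) + 1306 = ((-9 + (-1 + 44)² - 1*44) + 1855) + 1306 = ((-9 + 43² - 44) + 1855) + 1306 = ((-9 + 1849 - 44) + 1855) + 1306 = (1796 + 1855) + 1306 = 3651 + 1306 = 4957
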